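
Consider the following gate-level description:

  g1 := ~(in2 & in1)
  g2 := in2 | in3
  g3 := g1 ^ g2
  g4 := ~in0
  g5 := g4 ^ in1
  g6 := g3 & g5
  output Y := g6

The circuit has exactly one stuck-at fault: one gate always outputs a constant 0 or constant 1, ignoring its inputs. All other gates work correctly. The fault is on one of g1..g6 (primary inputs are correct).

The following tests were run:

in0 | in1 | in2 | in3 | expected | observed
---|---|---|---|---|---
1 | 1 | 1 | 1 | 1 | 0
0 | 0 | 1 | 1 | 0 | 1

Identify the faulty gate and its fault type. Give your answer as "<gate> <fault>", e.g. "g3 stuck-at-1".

g2 stuck-at-0

Fault-free values for test 1 (in0=1, in1=1, in2=1, in3=1): g1=0, g2=1, g3=1, g4=0, g5=1, g6=1, giving Y=1. Observed 0.
Test 1: faults giving observed 0 are {g1 stuck-at-1, g2 stuck-at-0, g3 stuck-at-0, g4 stuck-at-1, g5 stuck-at-0, g6 stuck-at-0}.
Test 2 (in0=0, in1=0, in2=1, in3=1): fault-free g1=1, g2=1, g3=0, g4=1, g5=1, g6=0 → 0; observed 1. Eliminates g1 stuck-at-1, g3 stuck-at-0, g4 stuck-at-1, g5 stuck-at-0, g6 stuck-at-0.
Only g2 stuck-at-0 is consistent with every test.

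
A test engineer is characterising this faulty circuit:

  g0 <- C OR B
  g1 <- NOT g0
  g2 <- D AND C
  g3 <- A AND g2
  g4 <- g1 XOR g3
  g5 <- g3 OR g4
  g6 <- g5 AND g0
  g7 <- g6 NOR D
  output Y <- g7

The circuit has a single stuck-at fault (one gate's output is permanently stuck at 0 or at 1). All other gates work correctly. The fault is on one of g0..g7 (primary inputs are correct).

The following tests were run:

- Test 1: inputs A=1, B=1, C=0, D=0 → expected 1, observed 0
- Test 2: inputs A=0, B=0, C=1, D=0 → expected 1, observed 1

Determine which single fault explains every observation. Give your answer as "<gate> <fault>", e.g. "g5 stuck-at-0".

g2 stuck-at-1

Fault-free values for test 1 (A=1, B=1, C=0, D=0): g0=1, g1=0, g2=0, g3=0, g4=0, g5=0, g6=0, g7=1, giving Y=1. Observed 0.
Test 1: faults giving observed 0 are {g1 stuck-at-1, g2 stuck-at-1, g3 stuck-at-1, g4 stuck-at-1, g5 stuck-at-1, g6 stuck-at-1, g7 stuck-at-0}.
Test 2 (A=0, B=0, C=1, D=0): fault-free g0=1, g1=0, g2=0, g3=0, g4=0, g5=0, g6=0, g7=1 → 1; observed 1. Eliminates g1 stuck-at-1, g3 stuck-at-1, g4 stuck-at-1, g5 stuck-at-1, g6 stuck-at-1, g7 stuck-at-0.
Only g2 stuck-at-1 is consistent with every test.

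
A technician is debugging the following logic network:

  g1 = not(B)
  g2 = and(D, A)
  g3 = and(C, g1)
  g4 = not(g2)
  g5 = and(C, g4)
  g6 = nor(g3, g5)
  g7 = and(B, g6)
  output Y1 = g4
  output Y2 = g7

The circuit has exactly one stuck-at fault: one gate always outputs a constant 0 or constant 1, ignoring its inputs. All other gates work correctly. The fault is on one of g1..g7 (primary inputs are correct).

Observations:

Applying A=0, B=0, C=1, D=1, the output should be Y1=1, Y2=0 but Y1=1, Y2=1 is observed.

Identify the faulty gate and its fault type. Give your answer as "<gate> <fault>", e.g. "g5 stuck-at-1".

g7 stuck-at-1

Fault-free values for test 1 (A=0, B=0, C=1, D=1): g1=1, g2=0, g3=1, g4=1, g5=1, g6=0, g7=0, giving Y1=1, Y2=0. Observed Y1=1, Y2=1.
Test 1: faults giving observed Y1=1, Y2=1 are {g7 stuck-at-1}.
Only g7 stuck-at-1 is consistent with every test.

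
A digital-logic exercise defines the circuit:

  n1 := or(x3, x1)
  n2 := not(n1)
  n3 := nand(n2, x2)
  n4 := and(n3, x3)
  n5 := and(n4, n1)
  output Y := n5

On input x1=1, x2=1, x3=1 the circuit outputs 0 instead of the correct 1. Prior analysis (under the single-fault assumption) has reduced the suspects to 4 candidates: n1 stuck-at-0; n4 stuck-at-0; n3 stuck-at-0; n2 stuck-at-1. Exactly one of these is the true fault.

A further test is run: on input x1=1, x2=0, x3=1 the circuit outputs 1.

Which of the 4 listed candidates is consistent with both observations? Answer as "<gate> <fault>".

n2 stuck-at-1

Evaluate each candidate on input x1=1, x2=0, x3=1:
  n1 stuck-at-0: n1=0 [stuck-at-0], n2=1, n3=1, n4=1, n5=0 → 0 — eliminated
  n4 stuck-at-0: n1=1, n2=0, n3=1, n4=0 [stuck-at-0], n5=0 → 0 — eliminated
  n3 stuck-at-0: n1=1, n2=0, n3=0 [stuck-at-0], n4=0, n5=0 → 0 — eliminated
  n2 stuck-at-1: n1=1, n2=1 [stuck-at-1], n3=1, n4=1, n5=1 → 1 — matches
Only n2 stuck-at-1 reproduces the observed 1.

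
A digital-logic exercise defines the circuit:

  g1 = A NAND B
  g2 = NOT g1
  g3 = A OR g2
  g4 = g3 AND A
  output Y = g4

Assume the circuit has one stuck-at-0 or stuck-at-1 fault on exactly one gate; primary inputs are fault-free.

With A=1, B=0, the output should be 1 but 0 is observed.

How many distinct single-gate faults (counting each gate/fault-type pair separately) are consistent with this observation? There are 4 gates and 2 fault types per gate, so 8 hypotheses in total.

Fault-free: g1=1, g2=0, g3=1, g4=1 → 1. Observed 0.
  g1 stuck-at-0: output 1 ✗
  g1 stuck-at-1: output 1 ✗
  g2 stuck-at-0: output 1 ✗
  g2 stuck-at-1: output 1 ✗
  g3 stuck-at-0: output 0 ✓
  g3 stuck-at-1: output 1 ✗
  g4 stuck-at-0: output 0 ✓
  g4 stuck-at-1: output 1 ✗
Consistent faults: {g3 stuck-at-0, g4 stuck-at-0} — 2 in all.

2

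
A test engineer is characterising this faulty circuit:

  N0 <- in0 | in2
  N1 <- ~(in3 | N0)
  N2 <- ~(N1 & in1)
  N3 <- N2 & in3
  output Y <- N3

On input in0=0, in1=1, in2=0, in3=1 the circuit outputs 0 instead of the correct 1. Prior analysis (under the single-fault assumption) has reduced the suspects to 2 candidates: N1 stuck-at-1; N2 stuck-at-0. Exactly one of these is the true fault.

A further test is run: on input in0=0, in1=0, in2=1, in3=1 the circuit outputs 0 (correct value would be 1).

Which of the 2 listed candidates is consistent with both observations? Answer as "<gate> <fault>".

Evaluate each candidate on input in0=0, in1=0, in2=1, in3=1:
  N1 stuck-at-1: N0=1, N1=1 [stuck-at-1], N2=1, N3=1 → 1 — eliminated
  N2 stuck-at-0: N0=1, N1=0, N2=0 [stuck-at-0], N3=0 → 0 — matches
Only N2 stuck-at-0 reproduces the observed 0.

N2 stuck-at-0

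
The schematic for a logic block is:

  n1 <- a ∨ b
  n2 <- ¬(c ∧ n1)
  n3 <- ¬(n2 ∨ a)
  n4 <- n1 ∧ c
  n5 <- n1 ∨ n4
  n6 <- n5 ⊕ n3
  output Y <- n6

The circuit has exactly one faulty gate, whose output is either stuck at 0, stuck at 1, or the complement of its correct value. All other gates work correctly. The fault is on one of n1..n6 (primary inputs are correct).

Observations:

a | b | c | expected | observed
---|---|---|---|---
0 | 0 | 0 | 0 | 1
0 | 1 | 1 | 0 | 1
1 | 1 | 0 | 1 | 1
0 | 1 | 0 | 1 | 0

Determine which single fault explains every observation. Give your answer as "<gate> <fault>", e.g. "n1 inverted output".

Fault-free values for test 1 (a=0, b=0, c=0): n1=0, n2=1, n3=0, n4=0, n5=0, n6=0, giving Y=0. Observed 1.
Test 1: faults giving observed 1 are {n1 stuck-at-1, n1 inverted output, n2 stuck-at-0, n2 inverted output, n3 stuck-at-1, n3 inverted output, n4 stuck-at-1, n4 inverted output, n5 stuck-at-1, n5 inverted output, n6 stuck-at-1, n6 inverted output}.
Test 2 (a=0, b=1, c=1): fault-free n1=1, n2=0, n3=1, n4=1, n5=1, n6=0 → 0; observed 1. Eliminates n1 stuck-at-1, n1 inverted output, n2 stuck-at-0, n3 stuck-at-1, n4 stuck-at-1, n4 inverted output, n5 stuck-at-1.
Test 3 (a=1, b=1, c=0): fault-free n1=1, n2=1, n3=0, n4=0, n5=1, n6=1 → 1; observed 1. Eliminates n3 inverted output, n5 inverted output, n6 inverted output.
Test 4 (a=0, b=1, c=0): fault-free n1=1, n2=1, n3=0, n4=0, n5=1, n6=1 → 1; observed 0. Eliminates n6 stuck-at-1.
Only n2 inverted output is consistent with every test.

n2 inverted output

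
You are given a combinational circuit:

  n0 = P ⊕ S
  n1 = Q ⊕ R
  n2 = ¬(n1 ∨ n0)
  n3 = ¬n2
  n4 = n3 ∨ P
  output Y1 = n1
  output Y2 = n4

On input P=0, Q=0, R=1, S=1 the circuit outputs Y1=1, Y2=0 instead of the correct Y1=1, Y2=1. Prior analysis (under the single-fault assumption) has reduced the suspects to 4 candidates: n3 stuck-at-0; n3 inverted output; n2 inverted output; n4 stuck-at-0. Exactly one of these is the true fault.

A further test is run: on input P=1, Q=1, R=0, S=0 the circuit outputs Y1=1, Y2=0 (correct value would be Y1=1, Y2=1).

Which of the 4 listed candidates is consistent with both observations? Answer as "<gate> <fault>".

n4 stuck-at-0

Evaluate each candidate on input P=1, Q=1, R=0, S=0:
  n3 stuck-at-0: n0=1, n1=1, n2=0, n3=0 [stuck-at-0], n4=1 → Y1=1, Y2=1 — eliminated
  n3 inverted output: n0=1, n1=1, n2=0, n3=0 [inverted output], n4=1 → Y1=1, Y2=1 — eliminated
  n2 inverted output: n0=1, n1=1, n2=1 [inverted output], n3=0, n4=1 → Y1=1, Y2=1 — eliminated
  n4 stuck-at-0: n0=1, n1=1, n2=0, n3=1, n4=0 [stuck-at-0] → Y1=1, Y2=0 — matches
Only n4 stuck-at-0 reproduces the observed Y1=1, Y2=0.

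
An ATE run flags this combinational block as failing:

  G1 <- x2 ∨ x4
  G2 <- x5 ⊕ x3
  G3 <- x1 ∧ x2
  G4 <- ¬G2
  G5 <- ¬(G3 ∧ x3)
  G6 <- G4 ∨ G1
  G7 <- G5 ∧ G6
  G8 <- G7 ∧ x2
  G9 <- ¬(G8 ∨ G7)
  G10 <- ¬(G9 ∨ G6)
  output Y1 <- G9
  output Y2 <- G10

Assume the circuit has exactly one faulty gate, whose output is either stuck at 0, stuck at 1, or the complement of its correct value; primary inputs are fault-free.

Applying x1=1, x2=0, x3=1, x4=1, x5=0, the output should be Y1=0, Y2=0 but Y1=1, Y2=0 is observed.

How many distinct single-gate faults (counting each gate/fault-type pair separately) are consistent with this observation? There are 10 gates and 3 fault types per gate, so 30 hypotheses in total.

12

Fault-free: G1=1, G2=1, G3=0, G4=0, G5=1, G6=1, G7=1, G8=0, G9=0, G10=0 → Y1=0, Y2=0. Observed Y1=1, Y2=0.
  G1: stuck-at-0, inverted output ✓; others ✗
  G2: none of the 3 fault types match ✗
  G3: stuck-at-1, inverted output ✓; others ✗
  G4: none of the 3 fault types match ✗
  G5: stuck-at-0, inverted output ✓; others ✗
  G6: stuck-at-0, inverted output ✓; others ✗
  G7: stuck-at-0, inverted output ✓; others ✗
  G8: none of the 3 fault types match ✗
  G9: stuck-at-1, inverted output ✓; others ✗
  G10: none of the 3 fault types match ✗
Consistent faults: {G1 stuck-at-0, G1 inverted output, G3 stuck-at-1, G3 inverted output, G5 stuck-at-0, G5 inverted output, G6 stuck-at-0, G6 inverted output, G7 stuck-at-0, G7 inverted output, G9 stuck-at-1, G9 inverted output} — 12 in all.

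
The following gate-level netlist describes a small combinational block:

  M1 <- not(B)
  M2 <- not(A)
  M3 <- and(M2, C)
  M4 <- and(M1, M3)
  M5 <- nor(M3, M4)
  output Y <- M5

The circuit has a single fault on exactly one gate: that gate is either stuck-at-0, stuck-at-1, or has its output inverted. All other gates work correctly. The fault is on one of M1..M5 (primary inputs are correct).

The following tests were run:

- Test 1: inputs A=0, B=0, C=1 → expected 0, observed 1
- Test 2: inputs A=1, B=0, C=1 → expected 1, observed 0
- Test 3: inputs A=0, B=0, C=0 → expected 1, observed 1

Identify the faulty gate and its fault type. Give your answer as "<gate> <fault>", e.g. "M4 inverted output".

Fault-free values for test 1 (A=0, B=0, C=1): M1=1, M2=1, M3=1, M4=1, M5=0, giving Y=0. Observed 1.
Test 1: faults giving observed 1 are {M2 stuck-at-0, M2 inverted output, M3 stuck-at-0, M3 inverted output, M5 stuck-at-1, M5 inverted output}.
Test 2 (A=1, B=0, C=1): fault-free M1=1, M2=0, M3=0, M4=0, M5=1 → 1; observed 0. Eliminates M2 stuck-at-0, M3 stuck-at-0, M5 stuck-at-1.
Test 3 (A=0, B=0, C=0): fault-free M1=1, M2=1, M3=0, M4=0, M5=1 → 1; observed 1. Eliminates M3 inverted output, M5 inverted output.
Only M2 inverted output is consistent with every test.

M2 inverted output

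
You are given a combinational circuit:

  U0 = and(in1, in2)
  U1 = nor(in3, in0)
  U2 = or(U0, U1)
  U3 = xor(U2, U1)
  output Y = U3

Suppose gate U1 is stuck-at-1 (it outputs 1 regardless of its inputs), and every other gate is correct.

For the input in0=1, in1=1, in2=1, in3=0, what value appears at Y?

Propagate with U1 forced: U0=1, U1=1 [stuck-at-1], U2=1, U3=0.
So Y = 0. (Without the fault it would be 1.)

0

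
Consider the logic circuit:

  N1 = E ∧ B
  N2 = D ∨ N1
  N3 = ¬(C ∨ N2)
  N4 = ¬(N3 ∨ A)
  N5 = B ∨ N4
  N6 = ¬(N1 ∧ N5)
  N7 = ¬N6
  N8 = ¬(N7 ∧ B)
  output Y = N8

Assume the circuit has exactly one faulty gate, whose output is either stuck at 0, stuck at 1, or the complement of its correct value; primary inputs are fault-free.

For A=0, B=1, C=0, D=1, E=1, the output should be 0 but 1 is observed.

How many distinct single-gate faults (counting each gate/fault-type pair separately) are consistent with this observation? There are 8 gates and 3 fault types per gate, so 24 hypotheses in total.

10

Fault-free: N1=1, N2=1, N3=0, N4=1, N5=1, N6=0, N7=1, N8=0 → 0. Observed 1.
  N1: stuck-at-0, inverted output ✓; others ✗
  N2: none of the 3 fault types match ✗
  N3: none of the 3 fault types match ✗
  N4: none of the 3 fault types match ✗
  N5: stuck-at-0, inverted output ✓; others ✗
  N6: stuck-at-1, inverted output ✓; others ✗
  N7: stuck-at-0, inverted output ✓; others ✗
  N8: stuck-at-1, inverted output ✓; others ✗
Consistent faults: {N1 stuck-at-0, N1 inverted output, N5 stuck-at-0, N5 inverted output, N6 stuck-at-1, N6 inverted output, N7 stuck-at-0, N7 inverted output, N8 stuck-at-1, N8 inverted output} — 10 in all.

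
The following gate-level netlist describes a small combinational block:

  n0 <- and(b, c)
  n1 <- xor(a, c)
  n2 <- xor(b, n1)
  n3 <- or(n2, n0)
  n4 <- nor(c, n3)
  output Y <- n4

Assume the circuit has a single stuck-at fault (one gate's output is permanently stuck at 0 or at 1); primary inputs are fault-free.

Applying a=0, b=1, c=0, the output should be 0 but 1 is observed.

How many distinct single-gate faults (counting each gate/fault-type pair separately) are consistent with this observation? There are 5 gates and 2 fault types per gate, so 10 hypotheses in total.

4

Fault-free: n0=0, n1=0, n2=1, n3=1, n4=0 → 0. Observed 1.
  n0 stuck-at-0: output 0 ✗
  n0 stuck-at-1: output 0 ✗
  n1 stuck-at-0: output 0 ✗
  n1 stuck-at-1: output 1 ✓
  n2 stuck-at-0: output 1 ✓
  n2 stuck-at-1: output 0 ✗
  n3 stuck-at-0: output 1 ✓
  n3 stuck-at-1: output 0 ✗
  n4 stuck-at-0: output 0 ✗
  n4 stuck-at-1: output 1 ✓
Consistent faults: {n1 stuck-at-1, n2 stuck-at-0, n3 stuck-at-0, n4 stuck-at-1} — 4 in all.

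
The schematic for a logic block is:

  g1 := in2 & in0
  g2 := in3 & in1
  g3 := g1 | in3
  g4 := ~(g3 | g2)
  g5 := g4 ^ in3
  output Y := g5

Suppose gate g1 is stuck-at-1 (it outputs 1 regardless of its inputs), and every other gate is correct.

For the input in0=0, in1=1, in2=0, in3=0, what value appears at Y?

Propagate with g1 forced: g1=1 [stuck-at-1], g2=0, g3=1, g4=0, g5=0.
So Y = 0. (Without the fault it would be 1.)

0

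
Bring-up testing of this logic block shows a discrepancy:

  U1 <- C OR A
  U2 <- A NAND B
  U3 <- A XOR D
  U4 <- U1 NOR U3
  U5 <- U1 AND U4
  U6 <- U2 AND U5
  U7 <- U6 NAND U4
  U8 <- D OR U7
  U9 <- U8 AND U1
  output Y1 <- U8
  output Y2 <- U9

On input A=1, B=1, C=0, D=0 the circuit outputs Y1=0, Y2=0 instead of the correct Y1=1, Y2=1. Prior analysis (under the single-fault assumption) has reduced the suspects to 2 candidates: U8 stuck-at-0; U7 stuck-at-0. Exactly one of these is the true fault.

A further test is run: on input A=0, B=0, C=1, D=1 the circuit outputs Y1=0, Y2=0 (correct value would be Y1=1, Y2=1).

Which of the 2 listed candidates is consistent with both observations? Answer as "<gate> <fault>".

U8 stuck-at-0

Evaluate each candidate on input A=0, B=0, C=1, D=1:
  U8 stuck-at-0: U1=1, U2=1, U3=1, U4=0, U5=0, U6=0, U7=1, U8=0 [stuck-at-0], U9=0 → Y1=0, Y2=0 — matches
  U7 stuck-at-0: U1=1, U2=1, U3=1, U4=0, U5=0, U6=0, U7=0 [stuck-at-0], U8=1, U9=1 → Y1=1, Y2=1 — eliminated
Only U8 stuck-at-0 reproduces the observed Y1=0, Y2=0.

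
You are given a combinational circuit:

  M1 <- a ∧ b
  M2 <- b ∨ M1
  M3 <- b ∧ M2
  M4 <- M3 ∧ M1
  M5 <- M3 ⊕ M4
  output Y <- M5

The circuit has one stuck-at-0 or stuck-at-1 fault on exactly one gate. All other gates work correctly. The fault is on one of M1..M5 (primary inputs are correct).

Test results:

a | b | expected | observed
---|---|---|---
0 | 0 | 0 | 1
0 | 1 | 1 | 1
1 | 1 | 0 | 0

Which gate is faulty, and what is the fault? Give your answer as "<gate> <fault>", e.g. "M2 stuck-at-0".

Fault-free values for test 1 (a=0, b=0): M1=0, M2=0, M3=0, M4=0, M5=0, giving Y=0. Observed 1.
Test 1: faults giving observed 1 are {M3 stuck-at-1, M4 stuck-at-1, M5 stuck-at-1}.
Test 2 (a=0, b=1): fault-free M1=0, M2=1, M3=1, M4=0, M5=1 → 1; observed 1. Eliminates M4 stuck-at-1.
Test 3 (a=1, b=1): fault-free M1=1, M2=1, M3=1, M4=1, M5=0 → 0; observed 0. Eliminates M5 stuck-at-1.
Only M3 stuck-at-1 is consistent with every test.

M3 stuck-at-1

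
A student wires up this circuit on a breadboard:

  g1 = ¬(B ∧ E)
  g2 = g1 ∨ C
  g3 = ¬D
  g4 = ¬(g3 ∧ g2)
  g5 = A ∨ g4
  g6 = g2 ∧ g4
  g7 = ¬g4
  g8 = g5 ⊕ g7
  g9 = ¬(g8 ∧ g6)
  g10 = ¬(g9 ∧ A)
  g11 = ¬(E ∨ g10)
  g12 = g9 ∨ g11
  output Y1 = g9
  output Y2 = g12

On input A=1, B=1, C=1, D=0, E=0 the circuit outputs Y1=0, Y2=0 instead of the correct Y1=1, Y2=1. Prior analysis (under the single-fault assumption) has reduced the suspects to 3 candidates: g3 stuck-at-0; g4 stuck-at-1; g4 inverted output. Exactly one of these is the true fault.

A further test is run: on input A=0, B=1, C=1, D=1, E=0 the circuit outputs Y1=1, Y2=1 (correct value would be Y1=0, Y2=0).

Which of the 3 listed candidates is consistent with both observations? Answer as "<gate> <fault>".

Evaluate each candidate on input A=0, B=1, C=1, D=1, E=0:
  g3 stuck-at-0: g1=1, g2=1, g3=0 [stuck-at-0], g4=1, g5=1, g6=1, g7=0, g8=1, g9=0, g10=1, g11=0, g12=0 → Y1=0, Y2=0 — eliminated
  g4 stuck-at-1: g1=1, g2=1, g3=0, g4=1 [stuck-at-1], g5=1, g6=1, g7=0, g8=1, g9=0, g10=1, g11=0, g12=0 → Y1=0, Y2=0 — eliminated
  g4 inverted output: g1=1, g2=1, g3=0, g4=0 [inverted output], g5=0, g6=0, g7=1, g8=1, g9=1, g10=1, g11=0, g12=1 → Y1=1, Y2=1 — matches
Only g4 inverted output reproduces the observed Y1=1, Y2=1.

g4 inverted output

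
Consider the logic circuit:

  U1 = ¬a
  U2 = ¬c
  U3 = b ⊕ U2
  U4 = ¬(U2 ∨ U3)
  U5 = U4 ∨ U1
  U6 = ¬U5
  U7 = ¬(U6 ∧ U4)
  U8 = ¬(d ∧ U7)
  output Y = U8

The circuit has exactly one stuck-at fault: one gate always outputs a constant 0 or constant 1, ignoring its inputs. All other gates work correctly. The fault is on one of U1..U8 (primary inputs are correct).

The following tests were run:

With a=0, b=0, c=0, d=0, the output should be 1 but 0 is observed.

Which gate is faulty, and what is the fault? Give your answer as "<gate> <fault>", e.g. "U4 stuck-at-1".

Fault-free values for test 1 (a=0, b=0, c=0, d=0): U1=1, U2=1, U3=1, U4=0, U5=1, U6=0, U7=1, U8=1, giving Y=1. Observed 0.
Test 1: faults giving observed 0 are {U8 stuck-at-0}.
Only U8 stuck-at-0 is consistent with every test.

U8 stuck-at-0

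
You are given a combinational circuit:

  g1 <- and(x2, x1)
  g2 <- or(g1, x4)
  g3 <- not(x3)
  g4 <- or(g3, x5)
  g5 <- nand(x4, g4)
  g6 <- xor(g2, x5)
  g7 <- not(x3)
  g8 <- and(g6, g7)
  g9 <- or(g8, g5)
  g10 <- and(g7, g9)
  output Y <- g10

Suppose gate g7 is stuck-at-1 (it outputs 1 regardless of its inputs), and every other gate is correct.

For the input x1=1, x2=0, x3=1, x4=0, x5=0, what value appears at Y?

1

Propagate with g7 forced: g1=0, g2=0, g3=0, g4=0, g5=1, g6=0, g7=1 [stuck-at-1], g8=0, g9=1, g10=1.
So Y = 1. (Without the fault it would be 0.)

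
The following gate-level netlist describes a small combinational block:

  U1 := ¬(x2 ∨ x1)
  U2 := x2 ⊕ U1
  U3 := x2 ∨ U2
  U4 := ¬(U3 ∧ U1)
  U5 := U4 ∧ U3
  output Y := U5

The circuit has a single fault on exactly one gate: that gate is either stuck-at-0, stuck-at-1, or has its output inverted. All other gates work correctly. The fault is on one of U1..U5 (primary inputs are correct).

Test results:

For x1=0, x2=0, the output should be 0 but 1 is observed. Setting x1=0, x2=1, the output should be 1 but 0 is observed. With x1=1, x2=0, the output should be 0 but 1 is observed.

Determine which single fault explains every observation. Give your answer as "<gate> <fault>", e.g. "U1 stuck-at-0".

Fault-free values for test 1 (x1=0, x2=0): U1=1, U2=1, U3=1, U4=0, U5=0, giving Y=0. Observed 1.
Test 1: faults giving observed 1 are {U4 stuck-at-1, U4 inverted output, U5 stuck-at-1, U5 inverted output}.
Test 2 (x1=0, x2=1): fault-free U1=0, U2=1, U3=1, U4=1, U5=1 → 1; observed 0. Eliminates U4 stuck-at-1, U5 stuck-at-1.
Test 3 (x1=1, x2=0): fault-free U1=0, U2=0, U3=0, U4=1, U5=0 → 0; observed 1. Eliminates U4 inverted output.
Only U5 inverted output is consistent with every test.

U5 inverted output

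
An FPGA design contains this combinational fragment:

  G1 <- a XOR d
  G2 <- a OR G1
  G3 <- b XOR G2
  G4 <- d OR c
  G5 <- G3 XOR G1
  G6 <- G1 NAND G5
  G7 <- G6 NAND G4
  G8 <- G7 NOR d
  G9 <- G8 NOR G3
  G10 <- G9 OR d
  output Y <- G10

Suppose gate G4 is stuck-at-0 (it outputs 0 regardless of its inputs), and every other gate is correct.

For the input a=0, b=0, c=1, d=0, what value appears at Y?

1

Propagate with G4 forced: G1=0, G2=0, G3=0, G4=0 [stuck-at-0], G5=0, G6=1, G7=1, G8=0, G9=1, G10=1.
So Y = 1. (Without the fault it would be 0.)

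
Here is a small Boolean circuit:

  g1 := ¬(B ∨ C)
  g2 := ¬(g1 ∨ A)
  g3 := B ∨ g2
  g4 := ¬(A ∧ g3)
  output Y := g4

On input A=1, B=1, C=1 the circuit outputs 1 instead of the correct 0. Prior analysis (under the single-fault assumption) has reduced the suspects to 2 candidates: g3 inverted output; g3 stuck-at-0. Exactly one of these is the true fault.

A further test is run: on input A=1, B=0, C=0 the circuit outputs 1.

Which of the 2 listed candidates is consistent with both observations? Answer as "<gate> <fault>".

g3 stuck-at-0

Evaluate each candidate on input A=1, B=0, C=0:
  g3 inverted output: g1=1, g2=0, g3=1 [inverted output], g4=0 → 0 — eliminated
  g3 stuck-at-0: g1=1, g2=0, g3=0 [stuck-at-0], g4=1 → 1 — matches
Only g3 stuck-at-0 reproduces the observed 1.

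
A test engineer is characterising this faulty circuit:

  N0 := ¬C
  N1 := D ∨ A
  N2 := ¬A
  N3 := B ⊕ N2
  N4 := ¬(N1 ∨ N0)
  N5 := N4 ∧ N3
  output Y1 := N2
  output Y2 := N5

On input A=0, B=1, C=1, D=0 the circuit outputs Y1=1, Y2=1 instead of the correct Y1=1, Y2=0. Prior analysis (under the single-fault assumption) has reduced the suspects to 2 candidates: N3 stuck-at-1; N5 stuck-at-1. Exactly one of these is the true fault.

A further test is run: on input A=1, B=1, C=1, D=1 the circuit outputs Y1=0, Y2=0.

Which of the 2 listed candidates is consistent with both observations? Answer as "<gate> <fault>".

Evaluate each candidate on input A=1, B=1, C=1, D=1:
  N3 stuck-at-1: N0=0, N1=1, N2=0, N3=1 [stuck-at-1], N4=0, N5=0 → Y1=0, Y2=0 — matches
  N5 stuck-at-1: N0=0, N1=1, N2=0, N3=1, N4=0, N5=1 [stuck-at-1] → Y1=0, Y2=1 — eliminated
Only N3 stuck-at-1 reproduces the observed Y1=0, Y2=0.

N3 stuck-at-1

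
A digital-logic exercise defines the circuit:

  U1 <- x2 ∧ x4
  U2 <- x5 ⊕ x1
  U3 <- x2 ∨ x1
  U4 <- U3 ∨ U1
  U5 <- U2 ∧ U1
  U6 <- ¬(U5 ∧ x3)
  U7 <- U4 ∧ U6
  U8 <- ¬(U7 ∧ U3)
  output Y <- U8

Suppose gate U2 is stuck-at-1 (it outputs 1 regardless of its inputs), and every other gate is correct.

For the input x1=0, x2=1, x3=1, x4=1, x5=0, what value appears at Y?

Propagate with U2 forced: U1=1, U2=1 [stuck-at-1], U3=1, U4=1, U5=1, U6=0, U7=0, U8=1.
So Y = 1. (Without the fault it would be 0.)

1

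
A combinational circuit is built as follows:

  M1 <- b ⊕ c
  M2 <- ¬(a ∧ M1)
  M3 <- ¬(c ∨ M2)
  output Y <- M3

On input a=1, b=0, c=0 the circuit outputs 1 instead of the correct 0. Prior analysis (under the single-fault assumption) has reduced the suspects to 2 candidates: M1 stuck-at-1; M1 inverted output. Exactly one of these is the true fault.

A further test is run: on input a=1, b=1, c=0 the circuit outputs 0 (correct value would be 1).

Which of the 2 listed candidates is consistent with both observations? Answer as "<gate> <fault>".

M1 inverted output

Evaluate each candidate on input a=1, b=1, c=0:
  M1 stuck-at-1: M1=1 [stuck-at-1], M2=0, M3=1 → 1 — eliminated
  M1 inverted output: M1=0 [inverted output], M2=1, M3=0 → 0 — matches
Only M1 inverted output reproduces the observed 0.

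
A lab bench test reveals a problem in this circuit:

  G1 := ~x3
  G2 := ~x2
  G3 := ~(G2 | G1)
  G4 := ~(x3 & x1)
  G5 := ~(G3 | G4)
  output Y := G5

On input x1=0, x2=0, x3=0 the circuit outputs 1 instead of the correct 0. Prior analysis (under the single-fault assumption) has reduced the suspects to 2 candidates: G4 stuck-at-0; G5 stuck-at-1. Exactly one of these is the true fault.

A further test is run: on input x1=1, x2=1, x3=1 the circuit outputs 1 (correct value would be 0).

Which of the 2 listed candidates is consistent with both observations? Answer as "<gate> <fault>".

Evaluate each candidate on input x1=1, x2=1, x3=1:
  G4 stuck-at-0: G1=0, G2=0, G3=1, G4=0 [stuck-at-0], G5=0 → 0 — eliminated
  G5 stuck-at-1: G1=0, G2=0, G3=1, G4=0, G5=1 [stuck-at-1] → 1 — matches
Only G5 stuck-at-1 reproduces the observed 1.

G5 stuck-at-1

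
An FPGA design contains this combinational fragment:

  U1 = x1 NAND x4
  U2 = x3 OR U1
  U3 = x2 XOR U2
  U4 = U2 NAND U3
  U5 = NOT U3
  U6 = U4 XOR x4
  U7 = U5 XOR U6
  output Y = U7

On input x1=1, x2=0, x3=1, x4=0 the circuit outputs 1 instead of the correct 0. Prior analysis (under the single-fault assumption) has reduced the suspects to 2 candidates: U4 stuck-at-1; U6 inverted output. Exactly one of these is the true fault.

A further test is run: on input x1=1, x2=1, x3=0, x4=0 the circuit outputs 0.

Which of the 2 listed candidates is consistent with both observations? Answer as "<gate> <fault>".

U4 stuck-at-1

Evaluate each candidate on input x1=1, x2=1, x3=0, x4=0:
  U4 stuck-at-1: U1=1, U2=1, U3=0, U4=1 [stuck-at-1], U5=1, U6=1, U7=0 → 0 — matches
  U6 inverted output: U1=1, U2=1, U3=0, U4=1, U5=1, U6=0 [inverted output], U7=1 → 1 — eliminated
Only U4 stuck-at-1 reproduces the observed 0.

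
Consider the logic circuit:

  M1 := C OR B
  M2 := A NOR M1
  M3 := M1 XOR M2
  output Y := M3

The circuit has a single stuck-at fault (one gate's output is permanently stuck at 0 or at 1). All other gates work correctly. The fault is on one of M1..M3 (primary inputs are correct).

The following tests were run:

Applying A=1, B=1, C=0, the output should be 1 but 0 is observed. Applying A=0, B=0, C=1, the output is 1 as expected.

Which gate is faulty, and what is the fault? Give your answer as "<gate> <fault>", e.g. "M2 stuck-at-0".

Fault-free values for test 1 (A=1, B=1, C=0): M1=1, M2=0, M3=1, giving Y=1. Observed 0.
Test 1: faults giving observed 0 are {M1 stuck-at-0, M2 stuck-at-1, M3 stuck-at-0}.
Test 2 (A=0, B=0, C=1): fault-free M1=1, M2=0, M3=1 → 1; observed 1. Eliminates M2 stuck-at-1, M3 stuck-at-0.
Only M1 stuck-at-0 is consistent with every test.

M1 stuck-at-0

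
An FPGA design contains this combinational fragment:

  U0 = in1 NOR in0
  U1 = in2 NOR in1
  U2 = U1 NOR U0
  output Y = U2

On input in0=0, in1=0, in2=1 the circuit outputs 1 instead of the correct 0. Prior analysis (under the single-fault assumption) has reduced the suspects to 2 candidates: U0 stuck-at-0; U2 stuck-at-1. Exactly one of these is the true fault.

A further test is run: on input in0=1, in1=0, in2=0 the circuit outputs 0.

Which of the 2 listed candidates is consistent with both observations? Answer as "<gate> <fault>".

U0 stuck-at-0

Evaluate each candidate on input in0=1, in1=0, in2=0:
  U0 stuck-at-0: U0=0 [stuck-at-0], U1=1, U2=0 → 0 — matches
  U2 stuck-at-1: U0=0, U1=1, U2=1 [stuck-at-1] → 1 — eliminated
Only U0 stuck-at-0 reproduces the observed 0.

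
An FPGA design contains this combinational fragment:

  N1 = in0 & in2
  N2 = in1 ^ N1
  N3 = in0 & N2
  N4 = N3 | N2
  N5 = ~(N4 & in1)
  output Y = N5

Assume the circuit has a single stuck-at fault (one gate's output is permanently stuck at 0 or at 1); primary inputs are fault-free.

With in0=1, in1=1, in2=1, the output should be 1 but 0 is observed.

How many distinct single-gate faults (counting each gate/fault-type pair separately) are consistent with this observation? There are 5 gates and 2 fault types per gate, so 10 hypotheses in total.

Fault-free: N1=1, N2=0, N3=0, N4=0, N5=1 → 1. Observed 0.
  N1 stuck-at-0: output 0 ✓
  N1 stuck-at-1: output 1 ✗
  N2 stuck-at-0: output 1 ✗
  N2 stuck-at-1: output 0 ✓
  N3 stuck-at-0: output 1 ✗
  N3 stuck-at-1: output 0 ✓
  N4 stuck-at-0: output 1 ✗
  N4 stuck-at-1: output 0 ✓
  N5 stuck-at-0: output 0 ✓
  N5 stuck-at-1: output 1 ✗
Consistent faults: {N1 stuck-at-0, N2 stuck-at-1, N3 stuck-at-1, N4 stuck-at-1, N5 stuck-at-0} — 5 in all.

5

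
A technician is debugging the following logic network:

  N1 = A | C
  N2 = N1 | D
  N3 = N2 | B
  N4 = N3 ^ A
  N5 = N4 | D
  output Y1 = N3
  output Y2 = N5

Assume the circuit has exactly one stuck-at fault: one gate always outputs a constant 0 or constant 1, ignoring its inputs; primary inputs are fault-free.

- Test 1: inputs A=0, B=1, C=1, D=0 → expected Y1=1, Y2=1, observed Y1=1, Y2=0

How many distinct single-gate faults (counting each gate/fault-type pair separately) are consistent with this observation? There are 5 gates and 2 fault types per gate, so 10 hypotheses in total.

2

Fault-free: N1=1, N2=1, N3=1, N4=1, N5=1 → Y1=1, Y2=1. Observed Y1=1, Y2=0.
  N1 stuck-at-0: output Y1=1, Y2=1 ✗
  N1 stuck-at-1: output Y1=1, Y2=1 ✗
  N2 stuck-at-0: output Y1=1, Y2=1 ✗
  N2 stuck-at-1: output Y1=1, Y2=1 ✗
  N3 stuck-at-0: output Y1=0, Y2=0 ✗
  N3 stuck-at-1: output Y1=1, Y2=1 ✗
  N4 stuck-at-0: output Y1=1, Y2=0 ✓
  N4 stuck-at-1: output Y1=1, Y2=1 ✗
  N5 stuck-at-0: output Y1=1, Y2=0 ✓
  N5 stuck-at-1: output Y1=1, Y2=1 ✗
Consistent faults: {N4 stuck-at-0, N5 stuck-at-0} — 2 in all.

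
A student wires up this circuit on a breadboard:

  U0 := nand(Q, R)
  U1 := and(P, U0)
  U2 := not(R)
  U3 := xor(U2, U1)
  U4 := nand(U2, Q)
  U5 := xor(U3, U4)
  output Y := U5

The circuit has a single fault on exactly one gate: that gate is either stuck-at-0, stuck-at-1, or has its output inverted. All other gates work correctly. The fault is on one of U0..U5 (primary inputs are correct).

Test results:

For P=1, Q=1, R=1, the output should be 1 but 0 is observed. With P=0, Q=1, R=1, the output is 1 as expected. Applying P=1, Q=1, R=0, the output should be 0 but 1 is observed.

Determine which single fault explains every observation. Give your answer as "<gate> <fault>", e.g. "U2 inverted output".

Fault-free values for test 1 (P=1, Q=1, R=1): U0=0, U1=0, U2=0, U3=0, U4=1, U5=1, giving Y=1. Observed 0.
Test 1: faults giving observed 0 are {U0 stuck-at-1, U0 inverted output, U1 stuck-at-1, U1 inverted output, U3 stuck-at-1, U3 inverted output, U4 stuck-at-0, U4 inverted output, U5 stuck-at-0, U5 inverted output}.
Test 2 (P=0, Q=1, R=1): fault-free U0=0, U1=0, U2=0, U3=0, U4=1, U5=1 → 1; observed 1. Eliminates U1 stuck-at-1, U1 inverted output, U3 stuck-at-1, U3 inverted output, U4 stuck-at-0, U4 inverted output, U5 stuck-at-0, U5 inverted output.
Test 3 (P=1, Q=1, R=0): fault-free U0=1, U1=1, U2=1, U3=0, U4=0, U5=0 → 0; observed 1. Eliminates U0 stuck-at-1.
Only U0 inverted output is consistent with every test.

U0 inverted output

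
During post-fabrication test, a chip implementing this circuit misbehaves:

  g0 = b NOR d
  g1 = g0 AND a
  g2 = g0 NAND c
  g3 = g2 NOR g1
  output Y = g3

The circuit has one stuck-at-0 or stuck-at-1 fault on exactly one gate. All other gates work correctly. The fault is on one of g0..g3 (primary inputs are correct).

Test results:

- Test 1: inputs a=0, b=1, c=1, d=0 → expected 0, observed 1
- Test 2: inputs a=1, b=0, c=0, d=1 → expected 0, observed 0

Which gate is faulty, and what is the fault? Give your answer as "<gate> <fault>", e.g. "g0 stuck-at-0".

g0 stuck-at-1

Fault-free values for test 1 (a=0, b=1, c=1, d=0): g0=0, g1=0, g2=1, g3=0, giving Y=0. Observed 1.
Test 1: faults giving observed 1 are {g0 stuck-at-1, g2 stuck-at-0, g3 stuck-at-1}.
Test 2 (a=1, b=0, c=0, d=1): fault-free g0=0, g1=0, g2=1, g3=0 → 0; observed 0. Eliminates g2 stuck-at-0, g3 stuck-at-1.
Only g0 stuck-at-1 is consistent with every test.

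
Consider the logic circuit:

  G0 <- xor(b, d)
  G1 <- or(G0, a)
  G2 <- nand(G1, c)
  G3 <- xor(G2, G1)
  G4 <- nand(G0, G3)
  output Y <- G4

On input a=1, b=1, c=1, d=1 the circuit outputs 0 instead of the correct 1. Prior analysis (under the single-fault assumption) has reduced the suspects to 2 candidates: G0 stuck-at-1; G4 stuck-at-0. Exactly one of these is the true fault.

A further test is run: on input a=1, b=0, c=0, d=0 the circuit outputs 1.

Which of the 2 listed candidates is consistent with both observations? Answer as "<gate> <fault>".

Evaluate each candidate on input a=1, b=0, c=0, d=0:
  G0 stuck-at-1: G0=1 [stuck-at-1], G1=1, G2=1, G3=0, G4=1 → 1 — matches
  G4 stuck-at-0: G0=0, G1=1, G2=1, G3=0, G4=0 [stuck-at-0] → 0 — eliminated
Only G0 stuck-at-1 reproduces the observed 1.

G0 stuck-at-1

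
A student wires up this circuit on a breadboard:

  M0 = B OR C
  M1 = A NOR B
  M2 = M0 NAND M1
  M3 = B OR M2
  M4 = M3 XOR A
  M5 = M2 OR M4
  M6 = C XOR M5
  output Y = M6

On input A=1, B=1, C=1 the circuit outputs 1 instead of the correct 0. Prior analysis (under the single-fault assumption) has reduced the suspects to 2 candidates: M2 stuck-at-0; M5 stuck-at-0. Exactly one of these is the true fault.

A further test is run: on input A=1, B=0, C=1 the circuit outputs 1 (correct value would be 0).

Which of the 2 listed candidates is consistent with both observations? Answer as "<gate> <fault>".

Evaluate each candidate on input A=1, B=0, C=1:
  M2 stuck-at-0: M0=1, M1=0, M2=0 [stuck-at-0], M3=0, M4=1, M5=1, M6=0 → 0 — eliminated
  M5 stuck-at-0: M0=1, M1=0, M2=1, M3=1, M4=0, M5=0 [stuck-at-0], M6=1 → 1 — matches
Only M5 stuck-at-0 reproduces the observed 1.

M5 stuck-at-0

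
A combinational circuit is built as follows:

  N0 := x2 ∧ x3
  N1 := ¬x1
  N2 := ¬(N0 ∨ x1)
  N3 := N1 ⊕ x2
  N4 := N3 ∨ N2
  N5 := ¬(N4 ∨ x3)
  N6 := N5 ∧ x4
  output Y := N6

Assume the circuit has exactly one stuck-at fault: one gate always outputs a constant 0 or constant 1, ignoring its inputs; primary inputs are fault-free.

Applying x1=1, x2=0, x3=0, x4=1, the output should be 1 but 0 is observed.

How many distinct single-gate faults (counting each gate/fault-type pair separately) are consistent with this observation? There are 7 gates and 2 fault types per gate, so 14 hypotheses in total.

Fault-free: N0=0, N1=0, N2=0, N3=0, N4=0, N5=1, N6=1 → 1. Observed 0.
  N0 stuck-at-0: output 1 ✗
  N0 stuck-at-1: output 1 ✗
  N1 stuck-at-0: output 1 ✗
  N1 stuck-at-1: output 0 ✓
  N2 stuck-at-0: output 1 ✗
  N2 stuck-at-1: output 0 ✓
  N3 stuck-at-0: output 1 ✗
  N3 stuck-at-1: output 0 ✓
  N4 stuck-at-0: output 1 ✗
  N4 stuck-at-1: output 0 ✓
  N5 stuck-at-0: output 0 ✓
  N5 stuck-at-1: output 1 ✗
  N6 stuck-at-0: output 0 ✓
  N6 stuck-at-1: output 1 ✗
Consistent faults: {N1 stuck-at-1, N2 stuck-at-1, N3 stuck-at-1, N4 stuck-at-1, N5 stuck-at-0, N6 stuck-at-0} — 6 in all.

6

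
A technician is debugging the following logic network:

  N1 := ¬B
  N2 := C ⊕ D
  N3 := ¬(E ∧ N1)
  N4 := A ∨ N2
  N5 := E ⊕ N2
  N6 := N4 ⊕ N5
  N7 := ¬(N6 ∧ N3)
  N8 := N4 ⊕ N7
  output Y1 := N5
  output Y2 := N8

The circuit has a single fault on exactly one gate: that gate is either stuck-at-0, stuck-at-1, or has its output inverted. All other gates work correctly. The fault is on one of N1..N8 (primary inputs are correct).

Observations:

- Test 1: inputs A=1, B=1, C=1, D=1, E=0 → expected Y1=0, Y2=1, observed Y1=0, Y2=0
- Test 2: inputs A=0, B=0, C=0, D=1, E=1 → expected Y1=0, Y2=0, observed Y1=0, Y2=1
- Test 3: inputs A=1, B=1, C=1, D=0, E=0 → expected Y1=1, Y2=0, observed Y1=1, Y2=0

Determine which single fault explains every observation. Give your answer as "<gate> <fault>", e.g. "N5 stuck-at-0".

Fault-free values for test 1 (A=1, B=1, C=1, D=1, E=0): N1=0, N2=0, N3=1, N4=1, N5=0, N6=1, N7=0, N8=1, giving Y1=0, Y2=1. Observed Y1=0, Y2=0.
Test 1: faults giving observed Y1=0, Y2=0 are {N3 stuck-at-0, N3 inverted output, N6 stuck-at-0, N6 inverted output, N7 stuck-at-1, N7 inverted output, N8 stuck-at-0, N8 inverted output}.
Test 2 (A=0, B=0, C=0, D=1, E=1): fault-free N1=1, N2=1, N3=0, N4=1, N5=0, N6=1, N7=1, N8=0 → Y1=0, Y2=0; observed Y1=0, Y2=1. Eliminates N3 stuck-at-0, N6 stuck-at-0, N6 inverted output, N7 stuck-at-1, N8 stuck-at-0.
Test 3 (A=1, B=1, C=1, D=0, E=0): fault-free N1=0, N2=1, N3=1, N4=1, N5=1, N6=0, N7=1, N8=0 → Y1=1, Y2=0; observed Y1=1, Y2=0. Eliminates N7 inverted output, N8 inverted output.
Only N3 inverted output is consistent with every test.

N3 inverted output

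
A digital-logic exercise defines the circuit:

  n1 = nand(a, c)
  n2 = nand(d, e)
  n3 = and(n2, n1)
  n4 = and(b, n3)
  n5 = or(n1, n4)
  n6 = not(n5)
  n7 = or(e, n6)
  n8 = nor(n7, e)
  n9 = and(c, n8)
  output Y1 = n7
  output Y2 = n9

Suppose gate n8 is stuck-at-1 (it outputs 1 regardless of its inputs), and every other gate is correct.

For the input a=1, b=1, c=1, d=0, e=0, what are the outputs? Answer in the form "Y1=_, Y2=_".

Propagate with n8 forced: n1=0, n2=1, n3=0, n4=0, n5=0, n6=1, n7=1, n8=1 [stuck-at-1], n9=1.
So the outputs are Y1=1, Y2=1. (Without the fault they would be Y1=1, Y2=0.)

Y1=1, Y2=1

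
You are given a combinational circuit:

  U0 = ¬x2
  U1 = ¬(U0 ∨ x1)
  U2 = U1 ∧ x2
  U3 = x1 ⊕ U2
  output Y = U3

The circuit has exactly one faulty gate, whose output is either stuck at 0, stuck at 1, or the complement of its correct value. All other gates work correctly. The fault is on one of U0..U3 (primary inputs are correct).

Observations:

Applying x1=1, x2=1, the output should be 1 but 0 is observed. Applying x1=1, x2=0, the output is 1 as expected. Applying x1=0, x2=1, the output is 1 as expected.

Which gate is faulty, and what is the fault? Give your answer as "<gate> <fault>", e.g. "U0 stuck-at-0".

U1 stuck-at-1

Fault-free values for test 1 (x1=1, x2=1): U0=0, U1=0, U2=0, U3=1, giving Y=1. Observed 0.
Test 1: faults giving observed 0 are {U1 stuck-at-1, U1 inverted output, U2 stuck-at-1, U2 inverted output, U3 stuck-at-0, U3 inverted output}.
Test 2 (x1=1, x2=0): fault-free U0=1, U1=0, U2=0, U3=1 → 1; observed 1. Eliminates U2 stuck-at-1, U2 inverted output, U3 stuck-at-0, U3 inverted output.
Test 3 (x1=0, x2=1): fault-free U0=0, U1=1, U2=1, U3=1 → 1; observed 1. Eliminates U1 inverted output.
Only U1 stuck-at-1 is consistent with every test.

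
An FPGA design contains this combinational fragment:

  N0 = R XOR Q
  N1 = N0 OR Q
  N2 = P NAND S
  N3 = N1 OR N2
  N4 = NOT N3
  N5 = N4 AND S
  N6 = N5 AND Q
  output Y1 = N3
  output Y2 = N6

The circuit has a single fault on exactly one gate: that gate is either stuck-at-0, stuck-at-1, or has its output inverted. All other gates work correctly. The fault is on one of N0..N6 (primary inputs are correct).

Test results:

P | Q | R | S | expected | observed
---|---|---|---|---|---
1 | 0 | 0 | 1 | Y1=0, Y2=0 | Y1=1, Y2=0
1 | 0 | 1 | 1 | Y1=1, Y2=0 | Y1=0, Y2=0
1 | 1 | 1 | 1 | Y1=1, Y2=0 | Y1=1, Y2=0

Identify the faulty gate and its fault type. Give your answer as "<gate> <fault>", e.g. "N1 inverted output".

Fault-free values for test 1 (P=1, Q=0, R=0, S=1): N0=0, N1=0, N2=0, N3=0, N4=1, N5=1, N6=0, giving Y1=0, Y2=0. Observed Y1=1, Y2=0.
Test 1: faults giving observed Y1=1, Y2=0 are {N0 stuck-at-1, N0 inverted output, N1 stuck-at-1, N1 inverted output, N2 stuck-at-1, N2 inverted output, N3 stuck-at-1, N3 inverted output}.
Test 2 (P=1, Q=0, R=1, S=1): fault-free N0=1, N1=1, N2=0, N3=1, N4=0, N5=0, N6=0 → Y1=1, Y2=0; observed Y1=0, Y2=0. Eliminates N0 stuck-at-1, N1 stuck-at-1, N2 stuck-at-1, N2 inverted output, N3 stuck-at-1.
Test 3 (P=1, Q=1, R=1, S=1): fault-free N0=0, N1=1, N2=0, N3=1, N4=0, N5=0, N6=0 → Y1=1, Y2=0; observed Y1=1, Y2=0. Eliminates N1 inverted output, N3 inverted output.
Only N0 inverted output is consistent with every test.

N0 inverted output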